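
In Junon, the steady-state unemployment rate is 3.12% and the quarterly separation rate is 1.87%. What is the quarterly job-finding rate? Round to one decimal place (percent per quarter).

Job-finding rate ≈ 58.1% per quarter.

From u* = s/(s+f): f = s·(1−u)/u.
f = 1.87 × (1 − 0.0312) / 0.0312 = 1.8117 / 0.0312 ≈ 58.1% per quarter.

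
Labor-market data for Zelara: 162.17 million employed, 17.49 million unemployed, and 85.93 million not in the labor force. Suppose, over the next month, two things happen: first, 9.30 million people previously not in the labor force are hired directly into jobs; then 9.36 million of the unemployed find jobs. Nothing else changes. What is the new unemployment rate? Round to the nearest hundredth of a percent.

New unemployment rate ≈ 4.30%.

Initially, labor force = 162.17 + 17.49 = 179.66 million, so u = 17.49/179.66 = 9.74%.
After the first change, employed and labor force both rise by 9.30; unemployed unchanged → E = 171.47, U = 17.49, labor force = 188.96 million.
After the second change, unemployed falls and employed rises by 9.36; labor force unchanged → E = 180.83, U = 8.13, labor force = 188.96 million.
New unemployment rate = 8.13 / 188.96 = 4.30%.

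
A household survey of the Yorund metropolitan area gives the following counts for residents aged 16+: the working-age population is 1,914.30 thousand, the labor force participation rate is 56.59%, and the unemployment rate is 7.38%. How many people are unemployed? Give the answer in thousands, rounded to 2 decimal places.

Labor force = 0.5659 × 1,914.30 = 1,083.30 thousand.
Unemployed = 0.0738 × 1,083.30 ≈ 79.95 thousand.

About 79.95 thousand are unemployed.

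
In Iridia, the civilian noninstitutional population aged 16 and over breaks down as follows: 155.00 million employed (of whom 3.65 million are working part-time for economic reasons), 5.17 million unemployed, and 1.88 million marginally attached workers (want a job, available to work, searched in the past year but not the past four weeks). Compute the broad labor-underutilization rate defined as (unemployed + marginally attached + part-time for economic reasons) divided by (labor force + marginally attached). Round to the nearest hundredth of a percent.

Labor force = 155.00 + 5.17 = 160.17 million.
Numerator = 5.17 + 1.88 + 3.65 = 10.70 million.
Denominator = 160.17 + 1.88 = 162.05 million.
Broad rate = 10.70 / 162.05 = 6.60%.

Broad underutilization rate ≈ 6.60%.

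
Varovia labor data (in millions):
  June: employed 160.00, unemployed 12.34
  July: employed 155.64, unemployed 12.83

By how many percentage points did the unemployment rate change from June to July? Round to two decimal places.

June: labor force = 160.00 + 12.34 = 172.34; u = 12.34/172.34 = 7.16%.
July: labor force = 155.64 + 12.83 = 168.47; u = 12.83/168.47 = 7.62%.
Change = 7.62% − 7.16% = +0.46 pp.

The unemployment rate changed by +0.46 percentage points.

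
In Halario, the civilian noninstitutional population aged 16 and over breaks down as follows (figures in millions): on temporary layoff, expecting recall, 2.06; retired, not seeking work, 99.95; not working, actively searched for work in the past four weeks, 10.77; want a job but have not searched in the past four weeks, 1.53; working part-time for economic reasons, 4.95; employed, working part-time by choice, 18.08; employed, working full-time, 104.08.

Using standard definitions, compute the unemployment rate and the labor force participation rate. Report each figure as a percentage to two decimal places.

Unemployment rate ≈ 9.17%; labor force participation rate ≈ 57.97%.

Employed = 4.95 + 18.08 + 104.08 = 127.11 million (anyone who worked, including part-time for economic reasons, counts as employed).
Unemployed = 2.06 + 10.77 = 12.83 million (jobless and actively searching, or on temporary layoff).
Labor force = 127.11 + 12.83 = 139.94 million.
Not in labor force = 99.95 + 1.53 = 101.48 million (those not working and not actively searching are outside the labor force — including those who want a job but have given up searching).
Civilian working-age population = 139.94 + 101.48 = 241.42 million.
Unemployment rate = 12.83 / 139.94 = 9.17%.
Labor force participation rate = 139.94 / 241.42 = 57.97%.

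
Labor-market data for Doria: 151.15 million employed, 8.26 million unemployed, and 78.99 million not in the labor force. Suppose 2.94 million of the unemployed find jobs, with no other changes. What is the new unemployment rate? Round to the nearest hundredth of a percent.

Initially, labor force = 151.15 + 8.26 = 159.41 million, so u = 8.26/159.41 = 5.18%.
After the change, unemployed falls and employed rises by 2.94; labor force unchanged → E = 154.09, U = 5.32, labor force = 159.41 million.
New unemployment rate = 5.32 / 159.41 = 3.34%.

New unemployment rate ≈ 3.34%.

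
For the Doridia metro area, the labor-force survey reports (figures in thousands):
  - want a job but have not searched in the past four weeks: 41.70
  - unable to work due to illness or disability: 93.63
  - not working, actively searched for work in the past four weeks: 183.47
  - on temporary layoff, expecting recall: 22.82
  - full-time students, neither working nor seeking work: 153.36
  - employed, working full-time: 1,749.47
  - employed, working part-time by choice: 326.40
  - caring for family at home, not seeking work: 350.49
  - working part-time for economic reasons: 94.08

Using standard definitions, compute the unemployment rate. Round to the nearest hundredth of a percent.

Unemployment rate ≈ 8.68%.

Employed = 1,749.47 + 326.40 + 94.08 = 2,169.95 thousand (anyone who worked, including part-time for economic reasons, counts as employed).
Unemployed = 183.47 + 22.82 = 206.29 thousand (jobless and actively searching, or on temporary layoff).
Labor force = 2,169.95 + 206.29 = 2,376.24 thousand.
Unemployment rate = 206.29 / 2,376.24 = 8.68%.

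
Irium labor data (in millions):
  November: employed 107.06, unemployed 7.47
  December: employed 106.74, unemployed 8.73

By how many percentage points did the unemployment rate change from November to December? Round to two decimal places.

November: labor force = 107.06 + 7.47 = 114.53; u = 7.47/114.53 = 6.52%.
December: labor force = 106.74 + 8.73 = 115.47; u = 8.73/115.47 = 7.56%.
Change = 7.56% − 6.52% = +1.04 pp.

The unemployment rate changed by +1.04 percentage points.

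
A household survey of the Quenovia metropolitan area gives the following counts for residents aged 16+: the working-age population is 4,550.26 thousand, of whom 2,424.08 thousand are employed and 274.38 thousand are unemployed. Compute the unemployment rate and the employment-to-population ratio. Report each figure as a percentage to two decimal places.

Labor force = employed + unemployed = 2,424.08 + 274.38 = 2,698.46 thousand.
Unemployment rate = 274.38 / 2,698.46 = 10.17%.
Employment-population ratio = 2,424.08 / 4,550.26 = 53.27%.

Unemployment rate ≈ 10.17%; employment-population ratio ≈ 53.27%.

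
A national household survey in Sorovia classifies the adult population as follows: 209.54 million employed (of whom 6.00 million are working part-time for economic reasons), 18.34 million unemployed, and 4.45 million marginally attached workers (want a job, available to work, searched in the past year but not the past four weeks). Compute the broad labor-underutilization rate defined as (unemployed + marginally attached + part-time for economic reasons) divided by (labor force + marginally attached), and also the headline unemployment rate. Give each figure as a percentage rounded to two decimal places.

Broad underutilization rate ≈ 12.39%; headline unemployment rate ≈ 8.05%.

Labor force = 209.54 + 18.34 = 227.88 million.
Numerator = 18.34 + 4.45 + 6.00 = 28.79 million.
Denominator = 227.88 + 4.45 = 232.33 million.
Broad rate = 28.79 / 232.33 = 12.39%.
Headline unemployment rate = 18.34 / 227.88 = 8.05%.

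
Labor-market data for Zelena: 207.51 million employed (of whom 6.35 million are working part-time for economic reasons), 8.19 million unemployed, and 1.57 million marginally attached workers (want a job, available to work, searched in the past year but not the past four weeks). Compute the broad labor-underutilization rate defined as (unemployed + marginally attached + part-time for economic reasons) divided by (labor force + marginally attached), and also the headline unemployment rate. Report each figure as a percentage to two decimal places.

Labor force = 207.51 + 8.19 = 215.70 million.
Numerator = 8.19 + 1.57 + 6.35 = 16.11 million.
Denominator = 215.70 + 1.57 = 217.27 million.
Broad rate = 16.11 / 217.27 = 7.41%.
Headline unemployment rate = 8.19 / 215.70 = 3.80%.

Broad underutilization rate ≈ 7.41%; headline unemployment rate ≈ 3.80%.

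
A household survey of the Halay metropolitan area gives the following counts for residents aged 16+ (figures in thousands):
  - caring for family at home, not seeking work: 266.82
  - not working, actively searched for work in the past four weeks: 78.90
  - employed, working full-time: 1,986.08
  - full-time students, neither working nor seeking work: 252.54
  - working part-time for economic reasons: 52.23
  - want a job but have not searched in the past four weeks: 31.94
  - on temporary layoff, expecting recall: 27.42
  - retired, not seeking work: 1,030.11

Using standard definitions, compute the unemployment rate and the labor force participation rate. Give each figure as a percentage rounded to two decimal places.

Employed = 1,986.08 + 52.23 = 2,038.31 thousand (anyone who worked, including part-time for economic reasons, counts as employed).
Unemployed = 78.90 + 27.42 = 106.32 thousand (jobless and actively searching, or on temporary layoff).
Labor force = 2,038.31 + 106.32 = 2,144.63 thousand.
Not in labor force = 266.82 + 252.54 + 31.94 + 1,030.11 = 1,581.41 thousand (those not working and not actively searching are outside the labor force — including those who want a job but have given up searching).
Civilian working-age population = 2,144.63 + 1,581.41 = 3,726.04 thousand.
Unemployment rate = 106.32 / 2,144.63 = 4.96%.
Labor force participation rate = 2,144.63 / 3,726.04 = 57.56%.

Unemployment rate ≈ 4.96%; labor force participation rate ≈ 57.56%.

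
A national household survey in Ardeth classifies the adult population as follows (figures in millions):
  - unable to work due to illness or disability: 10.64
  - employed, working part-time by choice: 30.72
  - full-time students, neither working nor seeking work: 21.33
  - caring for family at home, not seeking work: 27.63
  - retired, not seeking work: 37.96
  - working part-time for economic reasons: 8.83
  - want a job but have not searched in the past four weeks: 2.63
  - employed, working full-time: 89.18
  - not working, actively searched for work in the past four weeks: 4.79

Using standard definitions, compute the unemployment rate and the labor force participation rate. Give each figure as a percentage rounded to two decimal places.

Unemployment rate ≈ 3.59%; labor force participation rate ≈ 57.13%.

Employed = 30.72 + 8.83 + 89.18 = 128.73 million (anyone who worked, including part-time for economic reasons, counts as employed).
Unemployed = 4.79 million.
Labor force = 128.73 + 4.79 = 133.52 million.
Not in labor force = 10.64 + 21.33 + 27.63 + 37.96 + 2.63 = 100.19 million (those not working and not actively searching are outside the labor force — including those who want a job but have given up searching).
Civilian working-age population = 133.52 + 100.19 = 233.71 million.
Unemployment rate = 4.79 / 133.52 = 3.59%.
Labor force participation rate = 133.52 / 233.71 = 57.13%.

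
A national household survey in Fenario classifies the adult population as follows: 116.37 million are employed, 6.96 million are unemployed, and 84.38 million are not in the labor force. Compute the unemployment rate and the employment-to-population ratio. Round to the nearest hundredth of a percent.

Labor force = employed + unemployed = 116.37 + 6.96 = 123.33 million.
Working-age population = 123.33 + 84.38 = 207.71 million.
Unemployment rate = 6.96 / 123.33 = 5.64%.
Employment-population ratio = 116.37 / 207.71 = 56.03%.

Unemployment rate ≈ 5.64%; employment-population ratio ≈ 56.03%.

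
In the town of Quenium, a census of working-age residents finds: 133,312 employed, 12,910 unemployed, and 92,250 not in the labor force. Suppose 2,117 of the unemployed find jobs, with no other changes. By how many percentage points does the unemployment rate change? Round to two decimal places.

Initially, labor force = 133,312 + 12,910 = 146,222, so u = 12,910/146,222 = 8.83%.
After the change, unemployed falls and employed rises by 2,117; labor force unchanged → E = 135,429, U = 10,793, labor force = 146,222.
New unemployment rate = 10,793 / 146,222 = 7.38%.
Change = 7.38% − 8.83% = −1.45 percentage points.

The unemployment rate changes by −1.45 percentage points.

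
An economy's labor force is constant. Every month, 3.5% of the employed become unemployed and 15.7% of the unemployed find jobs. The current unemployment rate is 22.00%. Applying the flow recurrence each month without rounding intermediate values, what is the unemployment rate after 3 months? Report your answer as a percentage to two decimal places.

Unemployment rate after three months ≈ 20.22%.

With a fixed labor force, u_{t+1} = u_t + s·(1−u_t) − f·u_t = u_t·(1−s−f) + s.
Here 1−s−f = 0.808 and s = 0.035.
u_1 = 0.220000 × 0.808 + 0.035 = 0.212760.
u_2 = 0.212760 × 0.808 + 0.035 = 0.206910.
u_3 = 0.206910 × 0.808 + 0.035 = 0.202183.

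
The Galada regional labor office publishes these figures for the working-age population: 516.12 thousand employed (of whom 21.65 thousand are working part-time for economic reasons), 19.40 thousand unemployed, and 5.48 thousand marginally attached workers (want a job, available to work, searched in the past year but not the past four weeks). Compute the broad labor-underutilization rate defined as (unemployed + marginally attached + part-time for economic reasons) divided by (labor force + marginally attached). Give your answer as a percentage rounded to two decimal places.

Labor force = 516.12 + 19.40 = 535.52 thousand.
Numerator = 19.40 + 5.48 + 21.65 = 46.53 thousand.
Denominator = 535.52 + 5.48 = 541.00 thousand.
Broad rate = 46.53 / 541.00 = 8.60%.

Broad underutilization rate ≈ 8.60%.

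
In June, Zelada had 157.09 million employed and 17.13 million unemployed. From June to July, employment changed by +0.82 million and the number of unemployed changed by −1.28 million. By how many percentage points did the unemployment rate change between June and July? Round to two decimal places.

June: labor force = 157.09 + 17.13 = 174.22; u = 17.13/174.22 = 9.83%.
July: labor force = 157.91 + 15.85 = 173.76; u = 15.85/173.76 = 9.12%.
Change = 9.12% − 9.83% = −0.71 pp.

The unemployment rate changed by −0.71 percentage points.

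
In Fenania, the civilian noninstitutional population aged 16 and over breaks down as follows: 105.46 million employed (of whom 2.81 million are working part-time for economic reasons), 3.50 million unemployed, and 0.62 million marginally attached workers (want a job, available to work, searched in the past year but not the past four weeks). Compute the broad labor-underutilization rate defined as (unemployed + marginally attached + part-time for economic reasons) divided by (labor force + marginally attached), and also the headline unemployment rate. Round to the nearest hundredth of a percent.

Labor force = 105.46 + 3.50 = 108.96 million.
Numerator = 3.50 + 0.62 + 2.81 = 6.93 million.
Denominator = 108.96 + 0.62 = 109.58 million.
Broad rate = 6.93 / 109.58 = 6.32%.
Headline unemployment rate = 3.50 / 108.96 = 3.21%.

Broad underutilization rate ≈ 6.32%; headline unemployment rate ≈ 3.21%.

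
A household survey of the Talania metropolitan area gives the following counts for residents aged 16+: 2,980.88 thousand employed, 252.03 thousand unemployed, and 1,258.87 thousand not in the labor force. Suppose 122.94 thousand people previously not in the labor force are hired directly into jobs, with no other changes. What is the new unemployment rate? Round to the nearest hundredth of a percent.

Initially, labor force = 2,980.88 + 252.03 = 3,232.91 thousand, so u = 252.03/3,232.91 = 7.80%.
After the change, employed and labor force both rise by 122.94; unemployed unchanged → E = 3,103.82, U = 252.03, labor force = 3,355.85 thousand.
New unemployment rate = 252.03 / 3,355.85 = 7.51%.

New unemployment rate ≈ 7.51%.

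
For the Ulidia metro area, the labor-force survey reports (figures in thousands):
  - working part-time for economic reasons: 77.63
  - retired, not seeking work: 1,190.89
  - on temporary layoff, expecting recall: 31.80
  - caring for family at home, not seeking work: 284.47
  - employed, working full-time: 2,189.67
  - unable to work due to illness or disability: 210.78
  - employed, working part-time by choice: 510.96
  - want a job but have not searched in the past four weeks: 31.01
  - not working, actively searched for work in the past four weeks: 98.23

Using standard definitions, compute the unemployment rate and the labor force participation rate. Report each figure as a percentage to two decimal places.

Unemployment rate ≈ 4.47%; labor force participation rate ≈ 62.88%.

Employed = 77.63 + 2,189.67 + 510.96 = 2,778.26 thousand (anyone who worked, including part-time for economic reasons, counts as employed).
Unemployed = 31.80 + 98.23 = 130.03 thousand (jobless and actively searching, or on temporary layoff).
Labor force = 2,778.26 + 130.03 = 2,908.29 thousand.
Not in labor force = 1,190.89 + 284.47 + 210.78 + 31.01 = 1,717.15 thousand (those not working and not actively searching are outside the labor force — including those who want a job but have given up searching).
Civilian working-age population = 2,908.29 + 1,717.15 = 4,625.44 thousand.
Unemployment rate = 130.03 / 2,908.29 = 4.47%.
Labor force participation rate = 2,908.29 / 4,625.44 = 62.88%.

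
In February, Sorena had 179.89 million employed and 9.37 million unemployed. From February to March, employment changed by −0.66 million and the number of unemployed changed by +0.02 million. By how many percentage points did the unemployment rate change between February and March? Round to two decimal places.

February: labor force = 179.89 + 9.37 = 189.26; u = 9.37/189.26 = 4.95%.
March: labor force = 179.23 + 9.39 = 188.62; u = 9.39/188.62 = 4.98%.
Change = 4.98% − 4.95% = +0.03 pp.

The unemployment rate changed by +0.03 percentage points.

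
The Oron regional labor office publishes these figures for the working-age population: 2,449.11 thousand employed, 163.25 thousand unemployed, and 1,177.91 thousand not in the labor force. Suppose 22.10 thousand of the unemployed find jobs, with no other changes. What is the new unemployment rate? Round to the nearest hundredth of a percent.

New unemployment rate ≈ 5.40%.

Initially, labor force = 2,449.11 + 163.25 = 2,612.36 thousand, so u = 163.25/2,612.36 = 6.25%.
After the change, unemployed falls and employed rises by 22.10; labor force unchanged → E = 2,471.21, U = 141.15, labor force = 2,612.36 thousand.
New unemployment rate = 141.15 / 2,612.36 = 5.40%.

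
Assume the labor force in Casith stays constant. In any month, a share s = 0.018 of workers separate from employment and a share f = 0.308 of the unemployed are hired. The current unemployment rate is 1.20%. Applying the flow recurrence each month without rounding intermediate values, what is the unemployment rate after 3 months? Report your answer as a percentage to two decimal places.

Unemployment rate after three months ≈ 4.20%.

With a fixed labor force, u_{t+1} = u_t + s·(1−u_t) − f·u_t = u_t·(1−s−f) + s.
Here 1−s−f = 0.674 and s = 0.018.
u_1 = 0.012000 × 0.674 + 0.018 = 0.026088.
u_2 = 0.026088 × 0.674 + 0.018 = 0.035583.
u_3 = 0.035583 × 0.674 + 0.018 = 0.041983.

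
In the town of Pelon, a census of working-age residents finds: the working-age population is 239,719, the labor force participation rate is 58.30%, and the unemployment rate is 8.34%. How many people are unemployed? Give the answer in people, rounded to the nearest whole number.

Labor force = 0.5830 × 239,719 = 139,756.
Unemployed = 0.0834 × 139,756 ≈ 11,656.

About 11,656 are unemployed.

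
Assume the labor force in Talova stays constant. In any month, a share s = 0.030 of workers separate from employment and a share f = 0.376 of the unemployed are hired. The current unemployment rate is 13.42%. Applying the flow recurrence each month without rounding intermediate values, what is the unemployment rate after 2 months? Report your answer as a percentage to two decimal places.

With a fixed labor force, u_{t+1} = u_t + s·(1−u_t) − f·u_t = u_t·(1−s−f) + s.
Here 1−s−f = 0.594 and s = 0.030.
u_1 = 0.134200 × 0.594 + 0.030 = 0.109715.
u_2 = 0.109715 × 0.594 + 0.030 = 0.095171.

Unemployment rate after two months ≈ 9.52%.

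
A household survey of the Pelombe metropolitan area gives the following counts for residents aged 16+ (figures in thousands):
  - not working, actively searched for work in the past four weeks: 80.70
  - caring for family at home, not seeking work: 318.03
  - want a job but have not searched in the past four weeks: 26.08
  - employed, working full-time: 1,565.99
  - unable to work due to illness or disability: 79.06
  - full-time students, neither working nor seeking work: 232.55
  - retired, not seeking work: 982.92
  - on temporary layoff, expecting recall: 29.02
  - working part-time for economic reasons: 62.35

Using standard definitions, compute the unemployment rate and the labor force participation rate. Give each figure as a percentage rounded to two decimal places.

Employed = 1,565.99 + 62.35 = 1,628.34 thousand (anyone who worked, including part-time for economic reasons, counts as employed).
Unemployed = 80.70 + 29.02 = 109.72 thousand (jobless and actively searching, or on temporary layoff).
Labor force = 1,628.34 + 109.72 = 1,738.06 thousand.
Not in labor force = 318.03 + 26.08 + 79.06 + 232.55 + 982.92 = 1,638.64 thousand (those not working and not actively searching are outside the labor force — including those who want a job but have given up searching).
Civilian working-age population = 1,738.06 + 1,638.64 = 3,376.70 thousand.
Unemployment rate = 109.72 / 1,738.06 = 6.31%.
Labor force participation rate = 1,738.06 / 3,376.70 = 51.47%.

Unemployment rate ≈ 6.31%; labor force participation rate ≈ 51.47%.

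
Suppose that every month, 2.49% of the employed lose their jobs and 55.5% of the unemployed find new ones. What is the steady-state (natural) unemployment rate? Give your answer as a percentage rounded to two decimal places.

Steady-state unemployment rate ≈ 4.29%.

At steady state the flows balance: s·E = f·U, so U/(E+U) = s/(s+f).
u* = 2.49 / (2.49 + 55.5) = 2.49 / 57.99 = 4.29%.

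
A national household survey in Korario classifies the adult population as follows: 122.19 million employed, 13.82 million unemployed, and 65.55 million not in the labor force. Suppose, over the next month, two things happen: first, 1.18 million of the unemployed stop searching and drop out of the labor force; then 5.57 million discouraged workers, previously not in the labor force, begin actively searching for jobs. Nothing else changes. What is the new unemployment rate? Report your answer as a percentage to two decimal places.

New unemployment rate ≈ 12.97%.

Initially, labor force = 122.19 + 13.82 = 136.01 million, so u = 13.82/136.01 = 10.16%.
After the first change, unemployed and labor force both fall by 1.18 → E = 122.19, U = 12.64, labor force = 134.83 million.
After the second change, unemployed and labor force both rise by 5.57 → E = 122.19, U = 18.21, labor force = 140.40 million.
New unemployment rate = 18.21 / 140.40 = 12.97%.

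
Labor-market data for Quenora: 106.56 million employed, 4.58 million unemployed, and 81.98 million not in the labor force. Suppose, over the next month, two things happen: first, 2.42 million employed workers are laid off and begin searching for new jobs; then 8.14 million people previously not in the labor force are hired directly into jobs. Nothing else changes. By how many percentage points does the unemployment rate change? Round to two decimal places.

Initially, labor force = 106.56 + 4.58 = 111.14 million, so u = 4.58/111.14 = 4.12%.
After the first change, employed falls and unemployed rises by 2.42; labor force unchanged → E = 104.14, U = 7.00, labor force = 111.14 million.
After the second change, employed and labor force both rise by 8.14; unemployed unchanged → E = 112.28, U = 7.00, labor force = 119.28 million.
New unemployment rate = 7.00 / 119.28 = 5.87%.
Change = 5.87% − 4.12% = +1.75 percentage points.

The unemployment rate changes by +1.75 percentage points.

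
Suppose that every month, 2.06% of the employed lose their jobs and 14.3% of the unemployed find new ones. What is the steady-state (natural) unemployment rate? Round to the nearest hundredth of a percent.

Steady-state unemployment rate ≈ 12.59%.

At steady state the flows balance: s·E = f·U, so U/(E+U) = s/(s+f).
u* = 2.06 / (2.06 + 14.3) = 2.06 / 16.36 = 12.59%.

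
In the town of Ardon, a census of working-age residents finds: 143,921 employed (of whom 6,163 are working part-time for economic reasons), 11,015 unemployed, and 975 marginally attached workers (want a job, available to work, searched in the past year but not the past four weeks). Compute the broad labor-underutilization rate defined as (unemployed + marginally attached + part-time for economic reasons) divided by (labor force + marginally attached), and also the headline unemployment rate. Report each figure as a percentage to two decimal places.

Broad underutilization rate ≈ 11.64%; headline unemployment rate ≈ 7.11%.

Labor force = 143,921 + 11,015 = 154,936.
Numerator = 11,015 + 975 + 6,163 = 18,153.
Denominator = 154,936 + 975 = 155,911.
Broad rate = 18,153 / 155,911 = 11.64%.
Headline unemployment rate = 11,015 / 154,936 = 7.11%.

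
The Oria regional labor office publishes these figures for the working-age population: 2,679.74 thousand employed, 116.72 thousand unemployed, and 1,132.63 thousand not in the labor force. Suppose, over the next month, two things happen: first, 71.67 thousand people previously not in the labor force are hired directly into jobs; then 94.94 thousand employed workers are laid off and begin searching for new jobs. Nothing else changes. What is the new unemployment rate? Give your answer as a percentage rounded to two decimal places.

New unemployment rate ≈ 7.38%.

Initially, labor force = 2,679.74 + 116.72 = 2,796.46 thousand, so u = 116.72/2,796.46 = 4.17%.
After the first change, employed and labor force both rise by 71.67; unemployed unchanged → E = 2,751.41, U = 116.72, labor force = 2,868.13 thousand.
After the second change, employed falls and unemployed rises by 94.94; labor force unchanged → E = 2,656.47, U = 211.66, labor force = 2,868.13 thousand.
New unemployment rate = 211.66 / 2,868.13 = 7.38%.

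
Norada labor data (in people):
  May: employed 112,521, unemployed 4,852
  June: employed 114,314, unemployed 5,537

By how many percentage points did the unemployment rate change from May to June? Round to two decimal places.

The unemployment rate changed by +0.49 percentage points.

May: labor force = 112,521 + 4,852 = 117,373; u = 4,852/117,373 = 4.13%.
June: labor force = 114,314 + 5,537 = 119,851; u = 5,537/119,851 = 4.62%.
Change = 4.62% − 4.13% = +0.49 pp.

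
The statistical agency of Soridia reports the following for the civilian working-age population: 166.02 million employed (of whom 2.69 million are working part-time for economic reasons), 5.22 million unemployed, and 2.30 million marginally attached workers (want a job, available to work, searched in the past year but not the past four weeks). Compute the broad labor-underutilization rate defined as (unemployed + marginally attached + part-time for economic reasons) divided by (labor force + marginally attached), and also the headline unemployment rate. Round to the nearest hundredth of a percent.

Labor force = 166.02 + 5.22 = 171.24 million.
Numerator = 5.22 + 2.30 + 2.69 = 10.21 million.
Denominator = 171.24 + 2.30 = 173.54 million.
Broad rate = 10.21 / 173.54 = 5.88%.
Headline unemployment rate = 5.22 / 171.24 = 3.05%.

Broad underutilization rate ≈ 5.88%; headline unemployment rate ≈ 3.05%.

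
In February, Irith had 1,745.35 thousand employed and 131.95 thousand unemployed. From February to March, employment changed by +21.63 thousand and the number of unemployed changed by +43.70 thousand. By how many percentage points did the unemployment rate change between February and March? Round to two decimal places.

February: labor force = 1,745.35 + 131.95 = 1,877.30; u = 131.95/1,877.30 = 7.03%.
March: labor force = 1,766.98 + 175.65 = 1,942.63; u = 175.65/1,942.63 = 9.04%.
Change = 9.04% − 7.03% = +2.01 pp.

The unemployment rate changed by +2.01 percentage points.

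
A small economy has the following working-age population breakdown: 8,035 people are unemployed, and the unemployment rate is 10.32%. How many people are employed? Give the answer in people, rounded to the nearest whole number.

Labor force = U / u = 8,035 / 0.1032 ≈ 77,859.
Employed = labor force − unemployed = 77,859 − 8,035 = 69,824.

About 69,824 are employed.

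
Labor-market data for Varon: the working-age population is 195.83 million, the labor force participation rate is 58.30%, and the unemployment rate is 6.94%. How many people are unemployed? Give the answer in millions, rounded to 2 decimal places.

About 7.92 million are unemployed.

Labor force = 0.5830 × 195.83 = 114.17 million.
Unemployed = 0.0694 × 114.17 ≈ 7.92 million.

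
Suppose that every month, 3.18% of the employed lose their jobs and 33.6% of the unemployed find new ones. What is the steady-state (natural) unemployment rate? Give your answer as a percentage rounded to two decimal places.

At steady state the flows balance: s·E = f·U, so U/(E+U) = s/(s+f).
u* = 3.18 / (3.18 + 33.6) = 3.18 / 36.78 = 8.65%.

Steady-state unemployment rate ≈ 8.65%.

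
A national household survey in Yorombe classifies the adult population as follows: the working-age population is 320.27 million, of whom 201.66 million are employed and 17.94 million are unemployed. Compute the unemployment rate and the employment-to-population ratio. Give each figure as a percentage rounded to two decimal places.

Labor force = employed + unemployed = 201.66 + 17.94 = 219.60 million.
Unemployment rate = 17.94 / 219.60 = 8.17%.
Employment-population ratio = 201.66 / 320.27 = 62.97%.

Unemployment rate ≈ 8.17%; employment-population ratio ≈ 62.97%.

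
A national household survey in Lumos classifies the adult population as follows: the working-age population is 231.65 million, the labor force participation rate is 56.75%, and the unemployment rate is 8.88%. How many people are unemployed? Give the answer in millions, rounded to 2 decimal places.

About 11.67 million are unemployed.

Labor force = 0.5675 × 231.65 = 131.46 million.
Unemployed = 0.0888 × 131.46 ≈ 11.67 million.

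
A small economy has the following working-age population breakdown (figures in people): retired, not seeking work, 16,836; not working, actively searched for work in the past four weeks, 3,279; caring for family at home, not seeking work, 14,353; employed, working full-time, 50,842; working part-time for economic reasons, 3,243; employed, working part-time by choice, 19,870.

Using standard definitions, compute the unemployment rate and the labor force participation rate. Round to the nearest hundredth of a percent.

Employed = 50,842 + 3,243 + 19,870 = 73,955 (anyone who worked, including part-time for economic reasons, counts as employed).
Unemployed = 3,279.
Labor force = 73,955 + 3,279 = 77,234.
Not in labor force = 16,836 + 14,353 = 31,189 (those not working and not actively searching are outside the labor force).
Civilian working-age population = 77,234 + 31,189 = 108,423.
Unemployment rate = 3,279 / 77,234 = 4.25%.
Labor force participation rate = 77,234 / 108,423 = 71.23%.

Unemployment rate ≈ 4.25%; labor force participation rate ≈ 71.23%.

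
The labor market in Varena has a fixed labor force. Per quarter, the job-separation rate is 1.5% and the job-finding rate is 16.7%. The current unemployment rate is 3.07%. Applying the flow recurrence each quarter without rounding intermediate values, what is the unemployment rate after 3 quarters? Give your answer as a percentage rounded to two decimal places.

Unemployment rate after three quarters ≈ 5.41%.

With a fixed labor force, u_{t+1} = u_t + s·(1−u_t) − f·u_t = u_t·(1−s−f) + s.
Here 1−s−f = 0.818 and s = 0.015.
u_1 = 0.030700 × 0.818 + 0.015 = 0.040113.
u_2 = 0.040113 × 0.818 + 0.015 = 0.047812.
u_3 = 0.047812 × 0.818 + 0.015 = 0.054110.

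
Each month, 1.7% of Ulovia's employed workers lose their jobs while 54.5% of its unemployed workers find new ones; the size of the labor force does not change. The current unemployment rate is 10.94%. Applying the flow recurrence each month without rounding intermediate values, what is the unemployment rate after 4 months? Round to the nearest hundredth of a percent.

With a fixed labor force, u_{t+1} = u_t + s·(1−u_t) − f·u_t = u_t·(1−s−f) + s.
Here 1−s−f = 0.438 and s = 0.017.
u_1 = 0.109400 × 0.438 + 0.017 = 0.064917.
u_2 = 0.064917 × 0.438 + 0.017 = 0.045434.
u_3 = 0.045434 × 0.438 + 0.017 = 0.036900.
u_4 = 0.036900 × 0.438 + 0.017 = 0.033162.

Unemployment rate after four months ≈ 3.32%.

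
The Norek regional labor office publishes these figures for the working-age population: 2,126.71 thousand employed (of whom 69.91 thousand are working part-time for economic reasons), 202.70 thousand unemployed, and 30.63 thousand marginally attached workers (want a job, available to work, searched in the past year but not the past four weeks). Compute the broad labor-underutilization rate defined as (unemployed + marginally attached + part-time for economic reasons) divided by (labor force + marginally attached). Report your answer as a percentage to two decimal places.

Labor force = 2,126.71 + 202.70 = 2,329.41 thousand.
Numerator = 202.70 + 30.63 + 69.91 = 303.24 thousand.
Denominator = 2,329.41 + 30.63 = 2,360.04 thousand.
Broad rate = 303.24 / 2,360.04 = 12.85%.

Broad underutilization rate ≈ 12.85%.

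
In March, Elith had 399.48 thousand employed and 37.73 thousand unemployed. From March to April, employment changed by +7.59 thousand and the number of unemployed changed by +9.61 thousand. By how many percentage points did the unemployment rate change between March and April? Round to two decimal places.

The unemployment rate changed by +1.79 percentage points.

March: labor force = 399.48 + 37.73 = 437.21; u = 37.73/437.21 = 8.63%.
April: labor force = 407.07 + 47.34 = 454.41; u = 47.34/454.41 = 10.42%.
Change = 10.42% − 8.63% = +1.79 pp.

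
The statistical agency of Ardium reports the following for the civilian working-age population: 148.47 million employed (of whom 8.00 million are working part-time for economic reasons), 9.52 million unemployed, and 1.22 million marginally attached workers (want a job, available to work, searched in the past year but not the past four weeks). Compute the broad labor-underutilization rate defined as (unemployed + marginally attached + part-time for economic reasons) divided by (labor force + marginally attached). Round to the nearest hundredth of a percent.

Broad underutilization rate ≈ 11.77%.

Labor force = 148.47 + 9.52 = 157.99 million.
Numerator = 9.52 + 1.22 + 8.00 = 18.74 million.
Denominator = 157.99 + 1.22 = 159.21 million.
Broad rate = 18.74 / 159.21 = 11.77%.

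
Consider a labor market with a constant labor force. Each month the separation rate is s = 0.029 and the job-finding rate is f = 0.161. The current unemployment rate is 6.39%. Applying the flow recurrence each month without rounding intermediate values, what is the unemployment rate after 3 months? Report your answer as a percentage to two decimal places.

Unemployment rate after three months ≈ 10.55%.

With a fixed labor force, u_{t+1} = u_t + s·(1−u_t) − f·u_t = u_t·(1−s−f) + s.
Here 1−s−f = 0.810 and s = 0.029.
u_1 = 0.063900 × 0.810 + 0.029 = 0.080759.
u_2 = 0.080759 × 0.810 + 0.029 = 0.094415.
u_3 = 0.094415 × 0.810 + 0.029 = 0.105476.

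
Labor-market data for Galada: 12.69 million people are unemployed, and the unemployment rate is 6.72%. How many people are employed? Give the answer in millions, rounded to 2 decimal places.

Labor force = U / u = 12.69 / 0.0672 ≈ 188.84 million.
Employed = labor force − unemployed = 188.84 − 12.69 = 176.15 million.

About 176.15 million are employed.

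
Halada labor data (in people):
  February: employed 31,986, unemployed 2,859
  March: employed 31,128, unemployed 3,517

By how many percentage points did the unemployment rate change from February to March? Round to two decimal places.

The unemployment rate changed by +1.95 percentage points.

February: labor force = 31,986 + 2,859 = 34,845; u = 2,859/34,845 = 8.20%.
March: labor force = 31,128 + 3,517 = 34,645; u = 3,517/34,645 = 10.15%.
Change = 10.15% − 8.20% = +1.95 pp.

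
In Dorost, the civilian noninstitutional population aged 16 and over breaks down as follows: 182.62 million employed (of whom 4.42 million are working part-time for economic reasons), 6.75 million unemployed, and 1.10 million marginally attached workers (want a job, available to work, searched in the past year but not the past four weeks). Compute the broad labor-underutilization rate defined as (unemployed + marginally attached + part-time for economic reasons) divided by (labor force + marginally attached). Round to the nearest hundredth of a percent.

Labor force = 182.62 + 6.75 = 189.37 million.
Numerator = 6.75 + 1.10 + 4.42 = 12.27 million.
Denominator = 189.37 + 1.10 = 190.47 million.
Broad rate = 12.27 / 190.47 = 6.44%.

Broad underutilization rate ≈ 6.44%.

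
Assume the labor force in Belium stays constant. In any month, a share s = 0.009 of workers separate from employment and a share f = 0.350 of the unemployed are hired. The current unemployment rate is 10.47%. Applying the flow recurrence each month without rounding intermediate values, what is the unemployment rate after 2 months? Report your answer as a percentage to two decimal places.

With a fixed labor force, u_{t+1} = u_t + s·(1−u_t) − f·u_t = u_t·(1−s−f) + s.
Here 1−s−f = 0.641 and s = 0.009.
u_1 = 0.104700 × 0.641 + 0.009 = 0.076113.
u_2 = 0.076113 × 0.641 + 0.009 = 0.057788.

Unemployment rate after two months ≈ 5.78%.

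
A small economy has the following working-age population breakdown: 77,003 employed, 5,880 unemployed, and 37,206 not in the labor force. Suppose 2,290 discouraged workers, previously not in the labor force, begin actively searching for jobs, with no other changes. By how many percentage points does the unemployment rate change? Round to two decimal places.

The unemployment rate changes by +2.50 percentage points.

Initially, labor force = 77,003 + 5,880 = 82,883, so u = 5,880/82,883 = 7.09%.
After the change, unemployed and labor force both rise by 2,290 → E = 77,003, U = 8,170, labor force = 85,173.
New unemployment rate = 8,170 / 85,173 = 9.59%.
Change = 9.59% − 7.09% = +2.50 percentage points.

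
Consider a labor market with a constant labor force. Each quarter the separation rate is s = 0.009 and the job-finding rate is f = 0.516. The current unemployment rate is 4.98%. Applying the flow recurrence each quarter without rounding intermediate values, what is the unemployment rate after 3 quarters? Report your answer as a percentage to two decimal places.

With a fixed labor force, u_{t+1} = u_t + s·(1−u_t) − f·u_t = u_t·(1−s−f) + s.
Here 1−s−f = 0.475 and s = 0.009.
u_1 = 0.049800 × 0.475 + 0.009 = 0.032655.
u_2 = 0.032655 × 0.475 + 0.009 = 0.024511.
u_3 = 0.024511 × 0.475 + 0.009 = 0.020643.

Unemployment rate after three quarters ≈ 2.06%.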